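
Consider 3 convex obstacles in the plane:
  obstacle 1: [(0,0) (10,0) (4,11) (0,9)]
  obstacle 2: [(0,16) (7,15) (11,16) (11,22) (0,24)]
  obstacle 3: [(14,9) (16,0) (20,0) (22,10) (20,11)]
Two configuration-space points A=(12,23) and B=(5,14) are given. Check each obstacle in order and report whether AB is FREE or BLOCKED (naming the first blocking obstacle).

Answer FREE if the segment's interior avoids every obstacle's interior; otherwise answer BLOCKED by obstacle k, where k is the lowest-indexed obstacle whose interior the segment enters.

Obstacle 1 [(0,0) (10,0) (4,11) (0,9)]:
  edge (0,0)–(10,0): clear
  edge (10,0)–(4,11): clear
  edge (4,11)–(0,9): clear
  edge (0,9)–(0,0): clear
  midpoint (17/2,37/2) outside
  → clear
Obstacle 2 [(0,16) (7,15) (11,16) (11,22) (0,24)]:
  edge (0,16)–(7,15): crosses AB
  edge (7,15)–(11,16): clear
  edge (11,16)–(11,22): crosses AB
  edge (11,22)–(0,24): clear
  edge (0,24)–(0,16): clear
  → BLOCKED
Obstacle 3 [(14,9) (16,0) (20,0) (22,10) (20,11)]:
  edge (14,9)–(16,0): clear
  edge (16,0)–(20,0): clear
  edge (20,0)–(22,10): clear
  edge (22,10)–(20,11): clear
  edge (20,11)–(14,9): clear
  midpoint (17/2,37/2) outside
  → clear

BLOCKED by obstacle 2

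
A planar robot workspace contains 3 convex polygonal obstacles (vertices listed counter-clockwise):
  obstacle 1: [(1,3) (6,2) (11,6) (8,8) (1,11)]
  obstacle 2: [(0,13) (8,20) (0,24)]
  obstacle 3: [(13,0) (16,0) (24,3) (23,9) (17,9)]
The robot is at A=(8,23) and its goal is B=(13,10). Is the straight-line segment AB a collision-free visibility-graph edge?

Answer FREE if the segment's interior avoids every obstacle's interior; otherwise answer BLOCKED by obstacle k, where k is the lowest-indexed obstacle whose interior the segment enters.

FREE

Obstacle 1 [(1,3) (6,2) (11,6) (8,8) (1,11)]:
  edge (1,3)–(6,2): clear
  edge (6,2)–(11,6): clear
  edge (11,6)–(8,8): clear
  edge (8,8)–(1,11): clear
  edge (1,11)–(1,3): clear
  midpoint (21/2,33/2) outside
  → clear
Obstacle 2 [(0,13) (8,20) (0,24)]:
  edge (0,13)–(8,20): clear
  edge (8,20)–(0,24): clear
  edge (0,24)–(0,13): clear
  midpoint (21/2,33/2) outside
  → clear
Obstacle 3 [(13,0) (16,0) (24,3) (23,9) (17,9)]:
  edge (13,0)–(16,0): clear
  edge (16,0)–(24,3): clear
  edge (24,3)–(23,9): clear
  edge (23,9)–(17,9): clear
  edge (17,9)–(13,0): clear
  midpoint (21/2,33/2) outside
  → clear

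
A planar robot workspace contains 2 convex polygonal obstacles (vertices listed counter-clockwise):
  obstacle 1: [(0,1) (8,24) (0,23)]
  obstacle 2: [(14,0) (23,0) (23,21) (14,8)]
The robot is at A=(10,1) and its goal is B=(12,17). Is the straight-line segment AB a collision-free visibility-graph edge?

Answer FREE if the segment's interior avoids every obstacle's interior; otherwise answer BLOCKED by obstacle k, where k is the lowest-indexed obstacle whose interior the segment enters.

Obstacle 1 [(0,1) (8,24) (0,23)]:
  edge (0,1)–(8,24): clear
  edge (8,24)–(0,23): clear
  edge (0,23)–(0,1): clear
  midpoint (11,9) outside
  → clear
Obstacle 2 [(14,0) (23,0) (23,21) (14,8)]:
  edge (14,0)–(23,0): clear
  edge (23,0)–(23,21): clear
  edge (23,21)–(14,8): clear
  edge (14,8)–(14,0): clear
  midpoint (11,9) outside
  → clear

FREE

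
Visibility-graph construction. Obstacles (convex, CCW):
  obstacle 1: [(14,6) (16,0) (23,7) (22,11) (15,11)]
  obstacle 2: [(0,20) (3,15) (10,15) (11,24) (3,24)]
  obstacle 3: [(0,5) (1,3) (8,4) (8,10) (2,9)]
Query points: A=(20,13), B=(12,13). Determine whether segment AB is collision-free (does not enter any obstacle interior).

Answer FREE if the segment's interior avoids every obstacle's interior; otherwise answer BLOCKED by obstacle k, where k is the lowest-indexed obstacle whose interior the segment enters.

FREE

Obstacle 1 [(14,6) (16,0) (23,7) (22,11) (15,11)]:
  edge (14,6)–(16,0): clear
  edge (16,0)–(23,7): clear
  edge (23,7)–(22,11): clear
  edge (22,11)–(15,11): clear
  edge (15,11)–(14,6): clear
  midpoint (16,13) outside
  → clear
Obstacle 2 [(0,20) (3,15) (10,15) (11,24) (3,24)]:
  edge (0,20)–(3,15): clear
  edge (3,15)–(10,15): clear
  edge (10,15)–(11,24): clear
  edge (11,24)–(3,24): clear
  edge (3,24)–(0,20): clear
  midpoint (16,13) outside
  → clear
Obstacle 3 [(0,5) (1,3) (8,4) (8,10) (2,9)]:
  edge (0,5)–(1,3): clear
  edge (1,3)–(8,4): clear
  edge (8,4)–(8,10): clear
  edge (8,10)–(2,9): clear
  edge (2,9)–(0,5): clear
  midpoint (16,13) outside
  → clear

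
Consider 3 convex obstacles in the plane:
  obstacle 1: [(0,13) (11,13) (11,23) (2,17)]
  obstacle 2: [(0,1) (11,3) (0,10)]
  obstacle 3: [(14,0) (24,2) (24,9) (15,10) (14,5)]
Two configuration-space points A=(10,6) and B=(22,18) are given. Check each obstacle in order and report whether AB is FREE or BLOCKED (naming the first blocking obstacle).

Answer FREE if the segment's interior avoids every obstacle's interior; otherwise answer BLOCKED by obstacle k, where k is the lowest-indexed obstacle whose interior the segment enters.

FREE

Obstacle 1 [(0,13) (11,13) (11,23) (2,17)]:
  edge (0,13)–(11,13): clear
  edge (11,13)–(11,23): clear
  edge (11,23)–(2,17): clear
  edge (2,17)–(0,13): clear
  midpoint (16,12) outside
  → clear
Obstacle 2 [(0,1) (11,3) (0,10)]:
  edge (0,1)–(11,3): clear
  edge (11,3)–(0,10): clear
  edge (0,10)–(0,1): clear
  midpoint (16,12) outside
  → clear
Obstacle 3 [(14,0) (24,2) (24,9) (15,10) (14,5)]:
  edge (14,0)–(24,2): clear
  edge (24,2)–(24,9): clear
  edge (24,9)–(15,10): clear
  edge (15,10)–(14,5): clear
  edge (14,5)–(14,0): clear
  midpoint (16,12) outside
  → clear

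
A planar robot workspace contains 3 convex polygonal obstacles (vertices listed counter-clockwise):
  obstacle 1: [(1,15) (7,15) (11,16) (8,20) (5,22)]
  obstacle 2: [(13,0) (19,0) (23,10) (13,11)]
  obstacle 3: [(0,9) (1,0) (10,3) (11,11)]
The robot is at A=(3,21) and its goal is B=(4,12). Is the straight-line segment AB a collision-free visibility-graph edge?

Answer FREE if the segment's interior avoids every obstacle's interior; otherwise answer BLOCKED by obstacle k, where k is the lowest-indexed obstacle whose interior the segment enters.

BLOCKED by obstacle 1

Obstacle 1 [(1,15) (7,15) (11,16) (8,20) (5,22)]:
  edge (1,15)–(7,15): crosses AB
  edge (7,15)–(11,16): clear
  edge (11,16)–(8,20): clear
  edge (8,20)–(5,22): clear
  edge (5,22)–(1,15): crosses AB
  → BLOCKED
Obstacle 2 [(13,0) (19,0) (23,10) (13,11)]:
  edge (13,0)–(19,0): clear
  edge (19,0)–(23,10): clear
  edge (23,10)–(13,11): clear
  edge (13,11)–(13,0): clear
  midpoint (7/2,33/2) outside
  → clear
Obstacle 3 [(0,9) (1,0) (10,3) (11,11)]:
  edge (0,9)–(1,0): clear
  edge (1,0)–(10,3): clear
  edge (10,3)–(11,11): clear
  edge (11,11)–(0,9): clear
  midpoint (7/2,33/2) outside
  → clear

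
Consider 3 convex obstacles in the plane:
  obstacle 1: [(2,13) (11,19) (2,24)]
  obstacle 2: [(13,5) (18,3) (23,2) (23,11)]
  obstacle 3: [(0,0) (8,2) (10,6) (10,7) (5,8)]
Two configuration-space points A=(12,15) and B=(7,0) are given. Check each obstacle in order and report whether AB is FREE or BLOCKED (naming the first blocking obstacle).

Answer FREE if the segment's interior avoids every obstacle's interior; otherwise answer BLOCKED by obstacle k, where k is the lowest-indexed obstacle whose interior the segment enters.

BLOCKED by obstacle 3

Obstacle 1 [(2,13) (11,19) (2,24)]:
  edge (2,13)–(11,19): clear
  edge (11,19)–(2,24): clear
  edge (2,24)–(2,13): clear
  midpoint (19/2,15/2) outside
  → clear
Obstacle 2 [(13,5) (18,3) (23,2) (23,11)]:
  edge (13,5)–(18,3): clear
  edge (18,3)–(23,2): clear
  edge (23,2)–(23,11): clear
  edge (23,11)–(13,5): clear
  midpoint (19/2,15/2) outside
  → clear
Obstacle 3 [(0,0) (8,2) (10,6) (10,7) (5,8)]:
  edge (0,0)–(8,2): crosses AB
  edge (8,2)–(10,6): clear
  edge (10,6)–(10,7): clear
  edge (10,7)–(5,8): crosses AB
  edge (5,8)–(0,0): clear
  → BLOCKED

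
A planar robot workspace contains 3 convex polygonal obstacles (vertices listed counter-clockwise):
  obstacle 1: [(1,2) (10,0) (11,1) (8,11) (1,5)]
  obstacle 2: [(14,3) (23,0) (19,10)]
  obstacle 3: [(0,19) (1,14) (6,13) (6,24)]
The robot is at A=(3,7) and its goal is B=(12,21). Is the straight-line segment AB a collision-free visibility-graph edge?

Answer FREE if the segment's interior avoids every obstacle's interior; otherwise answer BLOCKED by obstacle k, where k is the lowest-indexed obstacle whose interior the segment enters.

Obstacle 1 [(1,2) (10,0) (11,1) (8,11) (1,5)]:
  edge (1,2)–(10,0): clear
  edge (10,0)–(11,1): clear
  edge (11,1)–(8,11): clear
  edge (8,11)–(1,5): clear
  edge (1,5)–(1,2): clear
  midpoint (15/2,14) outside
  → clear
Obstacle 2 [(14,3) (23,0) (19,10)]:
  edge (14,3)–(23,0): clear
  edge (23,0)–(19,10): clear
  edge (19,10)–(14,3): clear
  midpoint (15/2,14) outside
  → clear
Obstacle 3 [(0,19) (1,14) (6,13) (6,24)]:
  edge (0,19)–(1,14): clear
  edge (1,14)–(6,13): clear
  edge (6,13)–(6,24): clear
  edge (6,24)–(0,19): clear
  midpoint (15/2,14) outside
  → clear

FREE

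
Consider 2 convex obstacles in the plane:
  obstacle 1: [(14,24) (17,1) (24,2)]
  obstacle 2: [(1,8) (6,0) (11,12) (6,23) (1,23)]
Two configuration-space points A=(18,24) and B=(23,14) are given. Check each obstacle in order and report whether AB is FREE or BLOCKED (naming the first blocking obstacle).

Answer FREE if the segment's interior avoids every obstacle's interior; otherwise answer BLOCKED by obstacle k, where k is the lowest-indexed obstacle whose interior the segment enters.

Obstacle 1 [(14,24) (17,1) (24,2)]:
  edge (14,24)–(17,1): clear
  edge (17,1)–(24,2): clear
  edge (24,2)–(14,24): clear
  midpoint (41/2,19) outside
  → clear
Obstacle 2 [(1,8) (6,0) (11,12) (6,23) (1,23)]:
  edge (1,8)–(6,0): clear
  edge (6,0)–(11,12): clear
  edge (11,12)–(6,23): clear
  edge (6,23)–(1,23): clear
  edge (1,23)–(1,8): clear
  midpoint (41/2,19) outside
  → clear

FREE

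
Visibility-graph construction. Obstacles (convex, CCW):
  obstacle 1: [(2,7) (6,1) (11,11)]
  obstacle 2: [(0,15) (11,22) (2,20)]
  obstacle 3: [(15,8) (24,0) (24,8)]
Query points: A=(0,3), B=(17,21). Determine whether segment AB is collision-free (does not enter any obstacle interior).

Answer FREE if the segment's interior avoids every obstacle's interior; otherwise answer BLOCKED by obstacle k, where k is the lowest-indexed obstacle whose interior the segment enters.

BLOCKED by obstacle 1

Obstacle 1 [(2,7) (6,1) (11,11)]:
  edge (2,7)–(6,1): crosses AB
  edge (6,1)–(11,11): clear
  edge (11,11)–(2,7): crosses AB
  → BLOCKED
Obstacle 2 [(0,15) (11,22) (2,20)]:
  edge (0,15)–(11,22): clear
  edge (11,22)–(2,20): clear
  edge (2,20)–(0,15): clear
  midpoint (17/2,12) outside
  → clear
Obstacle 3 [(15,8) (24,0) (24,8)]:
  edge (15,8)–(24,0): clear
  edge (24,0)–(24,8): clear
  edge (24,8)–(15,8): clear
  midpoint (17/2,12) outside
  → clear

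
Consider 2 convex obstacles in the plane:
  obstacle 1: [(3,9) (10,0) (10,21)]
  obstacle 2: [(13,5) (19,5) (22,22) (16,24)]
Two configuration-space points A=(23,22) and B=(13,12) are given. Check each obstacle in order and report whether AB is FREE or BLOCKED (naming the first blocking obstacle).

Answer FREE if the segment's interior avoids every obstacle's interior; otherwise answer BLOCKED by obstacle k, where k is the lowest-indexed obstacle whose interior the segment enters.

Obstacle 1 [(3,9) (10,0) (10,21)]:
  edge (3,9)–(10,0): clear
  edge (10,0)–(10,21): clear
  edge (10,21)–(3,9): clear
  midpoint (18,17) outside
  → clear
Obstacle 2 [(13,5) (19,5) (22,22) (16,24)]:
  edge (13,5)–(19,5): clear
  edge (19,5)–(22,22): crosses AB
  edge (22,22)–(16,24): clear
  edge (16,24)–(13,5): crosses AB
  → BLOCKED

BLOCKED by obstacle 2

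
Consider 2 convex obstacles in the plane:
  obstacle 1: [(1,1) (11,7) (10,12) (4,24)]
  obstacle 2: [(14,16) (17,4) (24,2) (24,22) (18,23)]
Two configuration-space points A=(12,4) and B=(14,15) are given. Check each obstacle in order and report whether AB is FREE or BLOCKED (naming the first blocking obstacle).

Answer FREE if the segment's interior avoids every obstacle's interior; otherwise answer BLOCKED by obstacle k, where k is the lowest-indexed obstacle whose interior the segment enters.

Obstacle 1 [(1,1) (11,7) (10,12) (4,24)]:
  edge (1,1)–(11,7): clear
  edge (11,7)–(10,12): clear
  edge (10,12)–(4,24): clear
  edge (4,24)–(1,1): clear
  midpoint (13,19/2) outside
  → clear
Obstacle 2 [(14,16) (17,4) (24,2) (24,22) (18,23)]:
  edge (14,16)–(17,4): clear
  edge (17,4)–(24,2): clear
  edge (24,2)–(24,22): clear
  edge (24,22)–(18,23): clear
  edge (18,23)–(14,16): clear
  midpoint (13,19/2) outside
  → clear

FREE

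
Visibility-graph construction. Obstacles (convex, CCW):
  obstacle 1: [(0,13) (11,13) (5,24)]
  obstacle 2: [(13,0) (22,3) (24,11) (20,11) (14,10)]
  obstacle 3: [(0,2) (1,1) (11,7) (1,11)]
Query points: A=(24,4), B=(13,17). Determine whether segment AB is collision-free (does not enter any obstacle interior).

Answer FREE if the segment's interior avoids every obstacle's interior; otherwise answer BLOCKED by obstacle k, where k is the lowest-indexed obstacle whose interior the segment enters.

Obstacle 1 [(0,13) (11,13) (5,24)]:
  edge (0,13)–(11,13): clear
  edge (11,13)–(5,24): clear
  edge (5,24)–(0,13): clear
  midpoint (37/2,21/2) outside
  → clear
Obstacle 2 [(13,0) (22,3) (24,11) (20,11) (14,10)]:
  edge (13,0)–(22,3): clear
  edge (22,3)–(24,11): crosses AB
  edge (24,11)–(20,11): clear
  edge (20,11)–(14,10): crosses AB
  edge (14,10)–(13,0): clear
  → BLOCKED
Obstacle 3 [(0,2) (1,1) (11,7) (1,11)]:
  edge (0,2)–(1,1): clear
  edge (1,1)–(11,7): clear
  edge (11,7)–(1,11): clear
  edge (1,11)–(0,2): clear
  midpoint (37/2,21/2) outside
  → clear

BLOCKED by obstacle 2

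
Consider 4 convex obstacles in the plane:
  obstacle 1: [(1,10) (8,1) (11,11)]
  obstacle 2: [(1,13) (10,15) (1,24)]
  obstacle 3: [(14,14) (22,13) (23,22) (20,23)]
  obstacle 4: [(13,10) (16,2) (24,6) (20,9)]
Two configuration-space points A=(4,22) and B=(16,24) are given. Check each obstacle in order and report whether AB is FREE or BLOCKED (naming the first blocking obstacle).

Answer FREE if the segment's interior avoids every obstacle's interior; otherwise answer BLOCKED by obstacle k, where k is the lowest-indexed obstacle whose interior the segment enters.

Obstacle 1 [(1,10) (8,1) (11,11)]:
  edge (1,10)–(8,1): clear
  edge (8,1)–(11,11): clear
  edge (11,11)–(1,10): clear
  midpoint (10,23) outside
  → clear
Obstacle 2 [(1,13) (10,15) (1,24)]:
  edge (1,13)–(10,15): clear
  edge (10,15)–(1,24): clear
  edge (1,24)–(1,13): clear
  midpoint (10,23) outside
  → clear
Obstacle 3 [(14,14) (22,13) (23,22) (20,23)]:
  edge (14,14)–(22,13): clear
  edge (22,13)–(23,22): clear
  edge (23,22)–(20,23): clear
  edge (20,23)–(14,14): clear
  midpoint (10,23) outside
  → clear
Obstacle 4 [(13,10) (16,2) (24,6) (20,9)]:
  edge (13,10)–(16,2): clear
  edge (16,2)–(24,6): clear
  edge (24,6)–(20,9): clear
  edge (20,9)–(13,10): clear
  midpoint (10,23) outside
  → clear

FREE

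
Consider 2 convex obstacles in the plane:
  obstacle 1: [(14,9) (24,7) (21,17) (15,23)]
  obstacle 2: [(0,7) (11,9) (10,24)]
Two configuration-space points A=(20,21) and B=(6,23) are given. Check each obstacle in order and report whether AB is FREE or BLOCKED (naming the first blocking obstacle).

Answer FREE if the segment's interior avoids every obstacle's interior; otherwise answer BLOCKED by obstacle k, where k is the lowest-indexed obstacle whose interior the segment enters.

BLOCKED by obstacle 1

Obstacle 1 [(14,9) (24,7) (21,17) (15,23)]:
  edge (14,9)–(24,7): clear
  edge (24,7)–(21,17): clear
  edge (21,17)–(15,23): crosses AB
  edge (15,23)–(14,9): crosses AB
  → BLOCKED
Obstacle 2 [(0,7) (11,9) (10,24)]:
  edge (0,7)–(11,9): clear
  edge (11,9)–(10,24): crosses AB
  edge (10,24)–(0,7): crosses AB
  → BLOCKED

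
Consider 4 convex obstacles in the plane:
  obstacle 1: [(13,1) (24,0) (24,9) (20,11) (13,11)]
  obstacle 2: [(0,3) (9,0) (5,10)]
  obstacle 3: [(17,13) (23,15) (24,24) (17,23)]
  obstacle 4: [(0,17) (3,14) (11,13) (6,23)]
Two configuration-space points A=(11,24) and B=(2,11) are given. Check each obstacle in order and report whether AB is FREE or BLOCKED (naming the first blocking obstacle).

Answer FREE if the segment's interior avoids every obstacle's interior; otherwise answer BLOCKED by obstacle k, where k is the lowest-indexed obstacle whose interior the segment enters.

Obstacle 1 [(13,1) (24,0) (24,9) (20,11) (13,11)]:
  edge (13,1)–(24,0): clear
  edge (24,0)–(24,9): clear
  edge (24,9)–(20,11): clear
  edge (20,11)–(13,11): clear
  edge (13,11)–(13,1): clear
  midpoint (13/2,35/2) outside
  → clear
Obstacle 2 [(0,3) (9,0) (5,10)]:
  edge (0,3)–(9,0): clear
  edge (9,0)–(5,10): clear
  edge (5,10)–(0,3): clear
  midpoint (13/2,35/2) outside
  → clear
Obstacle 3 [(17,13) (23,15) (24,24) (17,23)]:
  edge (17,13)–(23,15): clear
  edge (23,15)–(24,24): clear
  edge (24,24)–(17,23): clear
  edge (17,23)–(17,13): clear
  midpoint (13/2,35/2) outside
  → clear
Obstacle 4 [(0,17) (3,14) (11,13) (6,23)]:
  edge (0,17)–(3,14): clear
  edge (3,14)–(11,13): crosses AB
  edge (11,13)–(6,23): crosses AB
  edge (6,23)–(0,17): clear
  → BLOCKED

BLOCKED by obstacle 4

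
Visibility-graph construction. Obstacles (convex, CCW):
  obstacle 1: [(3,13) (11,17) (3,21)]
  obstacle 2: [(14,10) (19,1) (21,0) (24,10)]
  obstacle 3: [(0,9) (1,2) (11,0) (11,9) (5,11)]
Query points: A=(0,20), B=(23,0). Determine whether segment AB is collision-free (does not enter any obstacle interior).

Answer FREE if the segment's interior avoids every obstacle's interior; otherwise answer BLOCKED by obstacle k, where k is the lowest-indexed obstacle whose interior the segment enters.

BLOCKED by obstacle 1

Obstacle 1 [(3,13) (11,17) (3,21)]:
  edge (3,13)–(11,17): crosses AB
  edge (11,17)–(3,21): clear
  edge (3,21)–(3,13): crosses AB
  → BLOCKED
Obstacle 2 [(14,10) (19,1) (21,0) (24,10)]:
  edge (14,10)–(19,1): crosses AB
  edge (19,1)–(21,0): clear
  edge (21,0)–(24,10): crosses AB
  edge (24,10)–(14,10): clear
  → BLOCKED
Obstacle 3 [(0,9) (1,2) (11,0) (11,9) (5,11)]:
  edge (0,9)–(1,2): clear
  edge (1,2)–(11,0): clear
  edge (11,0)–(11,9): clear
  edge (11,9)–(5,11): clear
  edge (5,11)–(0,9): clear
  midpoint (23/2,10) outside
  → clear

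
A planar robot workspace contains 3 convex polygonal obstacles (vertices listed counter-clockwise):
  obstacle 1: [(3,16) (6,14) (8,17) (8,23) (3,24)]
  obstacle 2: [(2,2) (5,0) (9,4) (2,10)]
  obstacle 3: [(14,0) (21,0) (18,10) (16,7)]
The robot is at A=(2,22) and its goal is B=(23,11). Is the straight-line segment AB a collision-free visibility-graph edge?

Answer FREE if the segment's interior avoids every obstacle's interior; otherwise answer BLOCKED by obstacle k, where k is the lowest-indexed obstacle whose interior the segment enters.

Obstacle 1 [(3,16) (6,14) (8,17) (8,23) (3,24)]:
  edge (3,16)–(6,14): clear
  edge (6,14)–(8,17): clear
  edge (8,17)–(8,23): crosses AB
  edge (8,23)–(3,24): clear
  edge (3,24)–(3,16): crosses AB
  → BLOCKED
Obstacle 2 [(2,2) (5,0) (9,4) (2,10)]:
  edge (2,2)–(5,0): clear
  edge (5,0)–(9,4): clear
  edge (9,4)–(2,10): clear
  edge (2,10)–(2,2): clear
  midpoint (25/2,33/2) outside
  → clear
Obstacle 3 [(14,0) (21,0) (18,10) (16,7)]:
  edge (14,0)–(21,0): clear
  edge (21,0)–(18,10): clear
  edge (18,10)–(16,7): clear
  edge (16,7)–(14,0): clear
  midpoint (25/2,33/2) outside
  → clear

BLOCKED by obstacle 1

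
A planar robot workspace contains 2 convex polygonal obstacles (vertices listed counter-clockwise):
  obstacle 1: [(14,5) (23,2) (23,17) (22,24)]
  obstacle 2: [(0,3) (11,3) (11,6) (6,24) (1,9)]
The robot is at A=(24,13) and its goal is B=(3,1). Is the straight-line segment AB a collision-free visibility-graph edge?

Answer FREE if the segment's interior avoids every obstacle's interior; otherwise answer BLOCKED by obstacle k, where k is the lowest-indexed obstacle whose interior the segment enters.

Obstacle 1 [(14,5) (23,2) (23,17) (22,24)]:
  edge (14,5)–(23,2): clear
  edge (23,2)–(23,17): crosses AB
  edge (23,17)–(22,24): clear
  edge (22,24)–(14,5): crosses AB
  → BLOCKED
Obstacle 2 [(0,3) (11,3) (11,6) (6,24) (1,9)]:
  edge (0,3)–(11,3): crosses AB
  edge (11,3)–(11,6): crosses AB
  edge (11,6)–(6,24): clear
  edge (6,24)–(1,9): clear
  edge (1,9)–(0,3): clear
  → BLOCKED

BLOCKED by obstacle 1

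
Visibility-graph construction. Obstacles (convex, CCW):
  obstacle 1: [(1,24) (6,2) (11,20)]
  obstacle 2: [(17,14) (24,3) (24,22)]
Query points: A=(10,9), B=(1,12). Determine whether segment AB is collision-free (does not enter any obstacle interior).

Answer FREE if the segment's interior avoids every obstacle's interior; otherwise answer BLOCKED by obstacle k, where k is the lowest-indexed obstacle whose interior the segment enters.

BLOCKED by obstacle 1

Obstacle 1 [(1,24) (6,2) (11,20)]:
  edge (1,24)–(6,2): crosses AB
  edge (6,2)–(11,20): crosses AB
  edge (11,20)–(1,24): clear
  → BLOCKED
Obstacle 2 [(17,14) (24,3) (24,22)]:
  edge (17,14)–(24,3): clear
  edge (24,3)–(24,22): clear
  edge (24,22)–(17,14): clear
  midpoint (11/2,21/2) outside
  → clear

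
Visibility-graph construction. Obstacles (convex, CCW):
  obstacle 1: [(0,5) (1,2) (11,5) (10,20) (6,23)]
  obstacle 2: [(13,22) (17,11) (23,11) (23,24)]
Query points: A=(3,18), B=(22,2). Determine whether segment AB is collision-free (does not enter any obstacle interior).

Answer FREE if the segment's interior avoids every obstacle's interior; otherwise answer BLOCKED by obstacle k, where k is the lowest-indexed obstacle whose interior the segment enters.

BLOCKED by obstacle 1

Obstacle 1 [(0,5) (1,2) (11,5) (10,20) (6,23)]:
  edge (0,5)–(1,2): clear
  edge (1,2)–(11,5): clear
  edge (11,5)–(10,20): crosses AB
  edge (10,20)–(6,23): clear
  edge (6,23)–(0,5): crosses AB
  → BLOCKED
Obstacle 2 [(13,22) (17,11) (23,11) (23,24)]:
  edge (13,22)–(17,11): clear
  edge (17,11)–(23,11): clear
  edge (23,11)–(23,24): clear
  edge (23,24)–(13,22): clear
  midpoint (25/2,10) outside
  → clear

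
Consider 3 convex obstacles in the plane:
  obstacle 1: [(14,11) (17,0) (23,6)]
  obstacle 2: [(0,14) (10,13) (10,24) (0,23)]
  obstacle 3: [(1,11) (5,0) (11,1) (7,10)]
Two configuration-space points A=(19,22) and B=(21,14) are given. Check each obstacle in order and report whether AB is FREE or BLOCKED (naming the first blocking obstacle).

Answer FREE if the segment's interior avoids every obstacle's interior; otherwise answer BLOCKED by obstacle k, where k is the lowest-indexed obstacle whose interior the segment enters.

FREE

Obstacle 1 [(14,11) (17,0) (23,6)]:
  edge (14,11)–(17,0): clear
  edge (17,0)–(23,6): clear
  edge (23,6)–(14,11): clear
  midpoint (20,18) outside
  → clear
Obstacle 2 [(0,14) (10,13) (10,24) (0,23)]:
  edge (0,14)–(10,13): clear
  edge (10,13)–(10,24): clear
  edge (10,24)–(0,23): clear
  edge (0,23)–(0,14): clear
  midpoint (20,18) outside
  → clear
Obstacle 3 [(1,11) (5,0) (11,1) (7,10)]:
  edge (1,11)–(5,0): clear
  edge (5,0)–(11,1): clear
  edge (11,1)–(7,10): clear
  edge (7,10)–(1,11): clear
  midpoint (20,18) outside
  → clear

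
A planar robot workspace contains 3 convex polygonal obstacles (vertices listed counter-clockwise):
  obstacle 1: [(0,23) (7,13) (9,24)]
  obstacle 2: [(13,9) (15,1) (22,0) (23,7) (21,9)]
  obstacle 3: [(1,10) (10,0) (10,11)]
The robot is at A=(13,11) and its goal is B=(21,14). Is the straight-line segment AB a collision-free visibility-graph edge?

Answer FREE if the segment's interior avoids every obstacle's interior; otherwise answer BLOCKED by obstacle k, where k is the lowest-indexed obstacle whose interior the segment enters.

Obstacle 1 [(0,23) (7,13) (9,24)]:
  edge (0,23)–(7,13): clear
  edge (7,13)–(9,24): clear
  edge (9,24)–(0,23): clear
  midpoint (17,25/2) outside
  → clear
Obstacle 2 [(13,9) (15,1) (22,0) (23,7) (21,9)]:
  edge (13,9)–(15,1): clear
  edge (15,1)–(22,0): clear
  edge (22,0)–(23,7): clear
  edge (23,7)–(21,9): clear
  edge (21,9)–(13,9): clear
  midpoint (17,25/2) outside
  → clear
Obstacle 3 [(1,10) (10,0) (10,11)]:
  edge (1,10)–(10,0): clear
  edge (10,0)–(10,11): clear
  edge (10,11)–(1,10): clear
  midpoint (17,25/2) outside
  → clear

FREE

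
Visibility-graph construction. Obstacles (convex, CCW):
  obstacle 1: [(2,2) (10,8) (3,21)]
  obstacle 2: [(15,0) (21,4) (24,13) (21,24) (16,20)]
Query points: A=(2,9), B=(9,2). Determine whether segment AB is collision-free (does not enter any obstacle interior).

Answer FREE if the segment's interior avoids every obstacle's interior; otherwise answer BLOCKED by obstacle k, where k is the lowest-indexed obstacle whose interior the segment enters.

BLOCKED by obstacle 1

Obstacle 1 [(2,2) (10,8) (3,21)]:
  edge (2,2)–(10,8): crosses AB
  edge (10,8)–(3,21): clear
  edge (3,21)–(2,2): crosses AB
  → BLOCKED
Obstacle 2 [(15,0) (21,4) (24,13) (21,24) (16,20)]:
  edge (15,0)–(21,4): clear
  edge (21,4)–(24,13): clear
  edge (24,13)–(21,24): clear
  edge (21,24)–(16,20): clear
  edge (16,20)–(15,0): clear
  midpoint (11/2,11/2) outside
  → clear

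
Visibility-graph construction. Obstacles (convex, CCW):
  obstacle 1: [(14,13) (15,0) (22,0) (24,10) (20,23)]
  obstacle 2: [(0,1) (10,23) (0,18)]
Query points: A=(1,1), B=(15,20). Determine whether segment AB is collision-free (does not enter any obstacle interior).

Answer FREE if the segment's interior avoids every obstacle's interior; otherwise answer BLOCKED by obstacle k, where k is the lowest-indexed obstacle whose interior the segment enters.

Obstacle 1 [(14,13) (15,0) (22,0) (24,10) (20,23)]:
  edge (14,13)–(15,0): clear
  edge (15,0)–(22,0): clear
  edge (22,0)–(24,10): clear
  edge (24,10)–(20,23): clear
  edge (20,23)–(14,13): clear
  midpoint (8,21/2) outside
  → clear
Obstacle 2 [(0,1) (10,23) (0,18)]:
  edge (0,1)–(10,23): clear
  edge (10,23)–(0,18): clear
  edge (0,18)–(0,1): clear
  midpoint (8,21/2) outside
  → clear

FREE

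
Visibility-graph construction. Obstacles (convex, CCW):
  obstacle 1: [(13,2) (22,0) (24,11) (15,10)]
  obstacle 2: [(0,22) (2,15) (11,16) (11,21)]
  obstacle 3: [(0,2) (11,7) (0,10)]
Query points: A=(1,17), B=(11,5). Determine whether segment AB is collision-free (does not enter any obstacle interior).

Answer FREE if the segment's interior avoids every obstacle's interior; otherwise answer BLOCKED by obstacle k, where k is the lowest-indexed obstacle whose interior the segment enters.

Obstacle 1 [(13,2) (22,0) (24,11) (15,10)]:
  edge (13,2)–(22,0): clear
  edge (22,0)–(24,11): clear
  edge (24,11)–(15,10): clear
  edge (15,10)–(13,2): clear
  midpoint (6,11) outside
  → clear
Obstacle 2 [(0,22) (2,15) (11,16) (11,21)]:
  edge (0,22)–(2,15): crosses AB
  edge (2,15)–(11,16): crosses AB
  edge (11,16)–(11,21): clear
  edge (11,21)–(0,22): clear
  → BLOCKED
Obstacle 3 [(0,2) (11,7) (0,10)]:
  edge (0,2)–(11,7): crosses AB
  edge (11,7)–(0,10): crosses AB
  edge (0,10)–(0,2): clear
  → BLOCKED

BLOCKED by obstacle 2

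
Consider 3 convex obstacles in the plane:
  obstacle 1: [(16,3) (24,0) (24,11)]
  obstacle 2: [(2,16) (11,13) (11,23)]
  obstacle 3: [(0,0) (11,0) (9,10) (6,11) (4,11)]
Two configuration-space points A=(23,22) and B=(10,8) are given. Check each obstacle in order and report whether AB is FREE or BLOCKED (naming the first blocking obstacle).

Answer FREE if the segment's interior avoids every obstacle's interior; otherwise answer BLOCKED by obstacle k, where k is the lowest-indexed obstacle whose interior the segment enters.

FREE

Obstacle 1 [(16,3) (24,0) (24,11)]:
  edge (16,3)–(24,0): clear
  edge (24,0)–(24,11): clear
  edge (24,11)–(16,3): clear
  midpoint (33/2,15) outside
  → clear
Obstacle 2 [(2,16) (11,13) (11,23)]:
  edge (2,16)–(11,13): clear
  edge (11,13)–(11,23): clear
  edge (11,23)–(2,16): clear
  midpoint (33/2,15) outside
  → clear
Obstacle 3 [(0,0) (11,0) (9,10) (6,11) (4,11)]:
  edge (0,0)–(11,0): clear
  edge (11,0)–(9,10): clear
  edge (9,10)–(6,11): clear
  edge (6,11)–(4,11): clear
  edge (4,11)–(0,0): clear
  midpoint (33/2,15) outside
  → clear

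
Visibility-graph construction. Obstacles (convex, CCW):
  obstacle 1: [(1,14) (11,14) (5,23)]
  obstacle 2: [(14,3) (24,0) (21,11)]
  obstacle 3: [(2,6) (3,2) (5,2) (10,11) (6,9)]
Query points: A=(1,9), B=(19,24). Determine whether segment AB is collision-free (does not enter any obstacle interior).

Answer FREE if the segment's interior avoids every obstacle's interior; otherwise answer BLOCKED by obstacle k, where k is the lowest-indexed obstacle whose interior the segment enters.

BLOCKED by obstacle 1

Obstacle 1 [(1,14) (11,14) (5,23)]:
  edge (1,14)–(11,14): crosses AB
  edge (11,14)–(5,23): crosses AB
  edge (5,23)–(1,14): clear
  → BLOCKED
Obstacle 2 [(14,3) (24,0) (21,11)]:
  edge (14,3)–(24,0): clear
  edge (24,0)–(21,11): clear
  edge (21,11)–(14,3): clear
  midpoint (10,33/2) outside
  → clear
Obstacle 3 [(2,6) (3,2) (5,2) (10,11) (6,9)]:
  edge (2,6)–(3,2): clear
  edge (3,2)–(5,2): clear
  edge (5,2)–(10,11): clear
  edge (10,11)–(6,9): clear
  edge (6,9)–(2,6): clear
  midpoint (10,33/2) outside
  → clear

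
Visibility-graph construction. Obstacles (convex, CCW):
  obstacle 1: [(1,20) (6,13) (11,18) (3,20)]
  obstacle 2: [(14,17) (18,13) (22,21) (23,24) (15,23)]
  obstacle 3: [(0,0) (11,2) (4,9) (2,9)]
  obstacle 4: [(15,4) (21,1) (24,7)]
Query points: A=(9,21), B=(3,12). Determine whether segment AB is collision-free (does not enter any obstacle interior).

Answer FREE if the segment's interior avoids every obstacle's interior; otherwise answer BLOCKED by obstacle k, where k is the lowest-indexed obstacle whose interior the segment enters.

BLOCKED by obstacle 1

Obstacle 1 [(1,20) (6,13) (11,18) (3,20)]:
  edge (1,20)–(6,13): crosses AB
  edge (6,13)–(11,18): clear
  edge (11,18)–(3,20): crosses AB
  edge (3,20)–(1,20): clear
  → BLOCKED
Obstacle 2 [(14,17) (18,13) (22,21) (23,24) (15,23)]:
  edge (14,17)–(18,13): clear
  edge (18,13)–(22,21): clear
  edge (22,21)–(23,24): clear
  edge (23,24)–(15,23): clear
  edge (15,23)–(14,17): clear
  midpoint (6,33/2) outside
  → clear
Obstacle 3 [(0,0) (11,2) (4,9) (2,9)]:
  edge (0,0)–(11,2): clear
  edge (11,2)–(4,9): clear
  edge (4,9)–(2,9): clear
  edge (2,9)–(0,0): clear
  midpoint (6,33/2) outside
  → clear
Obstacle 4 [(15,4) (21,1) (24,7)]:
  edge (15,4)–(21,1): clear
  edge (21,1)–(24,7): clear
  edge (24,7)–(15,4): clear
  midpoint (6,33/2) outside
  → clear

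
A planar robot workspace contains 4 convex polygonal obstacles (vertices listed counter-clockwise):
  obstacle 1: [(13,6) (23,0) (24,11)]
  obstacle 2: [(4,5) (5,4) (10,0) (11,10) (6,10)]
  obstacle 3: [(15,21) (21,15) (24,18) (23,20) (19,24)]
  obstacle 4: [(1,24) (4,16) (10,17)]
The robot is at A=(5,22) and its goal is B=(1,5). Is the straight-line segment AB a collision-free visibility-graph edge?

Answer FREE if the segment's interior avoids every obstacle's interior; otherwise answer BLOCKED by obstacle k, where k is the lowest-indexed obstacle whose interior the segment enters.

Obstacle 1 [(13,6) (23,0) (24,11)]:
  edge (13,6)–(23,0): clear
  edge (23,0)–(24,11): clear
  edge (24,11)–(13,6): clear
  midpoint (3,27/2) outside
  → clear
Obstacle 2 [(4,5) (5,4) (10,0) (11,10) (6,10)]:
  edge (4,5)–(5,4): clear
  edge (5,4)–(10,0): clear
  edge (10,0)–(11,10): clear
  edge (11,10)–(6,10): clear
  edge (6,10)–(4,5): clear
  midpoint (3,27/2) outside
  → clear
Obstacle 3 [(15,21) (21,15) (24,18) (23,20) (19,24)]:
  edge (15,21)–(21,15): clear
  edge (21,15)–(24,18): clear
  edge (24,18)–(23,20): clear
  edge (23,20)–(19,24): clear
  edge (19,24)–(15,21): clear
  midpoint (3,27/2) outside
  → clear
Obstacle 4 [(1,24) (4,16) (10,17)]:
  edge (1,24)–(4,16): crosses AB
  edge (4,16)–(10,17): clear
  edge (10,17)–(1,24): crosses AB
  → BLOCKED

BLOCKED by obstacle 4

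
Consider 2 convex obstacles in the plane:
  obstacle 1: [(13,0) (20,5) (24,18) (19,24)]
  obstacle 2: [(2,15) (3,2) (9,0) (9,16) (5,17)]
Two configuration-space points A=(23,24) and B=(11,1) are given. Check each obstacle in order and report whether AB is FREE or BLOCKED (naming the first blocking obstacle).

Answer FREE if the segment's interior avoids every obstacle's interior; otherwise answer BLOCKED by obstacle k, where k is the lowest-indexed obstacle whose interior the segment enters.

BLOCKED by obstacle 1

Obstacle 1 [(13,0) (20,5) (24,18) (19,24)]:
  edge (13,0)–(20,5): clear
  edge (20,5)–(24,18): clear
  edge (24,18)–(19,24): crosses AB
  edge (19,24)–(13,0): crosses AB
  → BLOCKED
Obstacle 2 [(2,15) (3,2) (9,0) (9,16) (5,17)]:
  edge (2,15)–(3,2): clear
  edge (3,2)–(9,0): clear
  edge (9,0)–(9,16): clear
  edge (9,16)–(5,17): clear
  edge (5,17)–(2,15): clear
  midpoint (17,25/2) outside
  → clear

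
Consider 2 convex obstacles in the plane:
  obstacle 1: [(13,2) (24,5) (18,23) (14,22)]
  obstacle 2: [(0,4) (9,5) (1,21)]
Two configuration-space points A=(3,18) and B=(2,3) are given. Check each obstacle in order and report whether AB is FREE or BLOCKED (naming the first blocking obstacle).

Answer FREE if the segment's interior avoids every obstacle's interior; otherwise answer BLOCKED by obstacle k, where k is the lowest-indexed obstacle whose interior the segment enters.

Obstacle 1 [(13,2) (24,5) (18,23) (14,22)]:
  edge (13,2)–(24,5): clear
  edge (24,5)–(18,23): clear
  edge (18,23)–(14,22): clear
  edge (14,22)–(13,2): clear
  midpoint (5/2,21/2) outside
  → clear
Obstacle 2 [(0,4) (9,5) (1,21)]:
  edge (0,4)–(9,5): crosses AB
  edge (9,5)–(1,21): crosses AB
  edge (1,21)–(0,4): clear
  → BLOCKED

BLOCKED by obstacle 2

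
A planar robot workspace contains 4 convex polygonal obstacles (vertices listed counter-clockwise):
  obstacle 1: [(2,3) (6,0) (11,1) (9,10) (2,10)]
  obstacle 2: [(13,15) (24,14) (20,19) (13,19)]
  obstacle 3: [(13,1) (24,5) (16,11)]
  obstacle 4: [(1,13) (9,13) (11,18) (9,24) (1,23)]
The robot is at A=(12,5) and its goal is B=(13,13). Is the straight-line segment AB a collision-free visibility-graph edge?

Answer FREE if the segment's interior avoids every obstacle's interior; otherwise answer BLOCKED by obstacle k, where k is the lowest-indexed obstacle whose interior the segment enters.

Obstacle 1 [(2,3) (6,0) (11,1) (9,10) (2,10)]:
  edge (2,3)–(6,0): clear
  edge (6,0)–(11,1): clear
  edge (11,1)–(9,10): clear
  edge (9,10)–(2,10): clear
  edge (2,10)–(2,3): clear
  midpoint (25/2,9) outside
  → clear
Obstacle 2 [(13,15) (24,14) (20,19) (13,19)]:
  edge (13,15)–(24,14): clear
  edge (24,14)–(20,19): clear
  edge (20,19)–(13,19): clear
  edge (13,19)–(13,15): clear
  midpoint (25/2,9) outside
  → clear
Obstacle 3 [(13,1) (24,5) (16,11)]:
  edge (13,1)–(24,5): clear
  edge (24,5)–(16,11): clear
  edge (16,11)–(13,1): clear
  midpoint (25/2,9) outside
  → clear
Obstacle 4 [(1,13) (9,13) (11,18) (9,24) (1,23)]:
  edge (1,13)–(9,13): clear
  edge (9,13)–(11,18): clear
  edge (11,18)–(9,24): clear
  edge (9,24)–(1,23): clear
  edge (1,23)–(1,13): clear
  midpoint (25/2,9) outside
  → clear

FREE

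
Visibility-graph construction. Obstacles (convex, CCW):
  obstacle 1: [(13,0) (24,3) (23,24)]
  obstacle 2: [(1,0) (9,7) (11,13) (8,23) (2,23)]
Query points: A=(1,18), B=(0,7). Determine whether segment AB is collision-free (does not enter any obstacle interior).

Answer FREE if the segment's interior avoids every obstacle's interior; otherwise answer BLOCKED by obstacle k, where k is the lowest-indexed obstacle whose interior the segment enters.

Obstacle 1 [(13,0) (24,3) (23,24)]:
  edge (13,0)–(24,3): clear
  edge (24,3)–(23,24): clear
  edge (23,24)–(13,0): clear
  midpoint (1/2,25/2) outside
  → clear
Obstacle 2 [(1,0) (9,7) (11,13) (8,23) (2,23)]:
  edge (1,0)–(9,7): clear
  edge (9,7)–(11,13): clear
  edge (11,13)–(8,23): clear
  edge (8,23)–(2,23): clear
  edge (2,23)–(1,0): clear
  midpoint (1/2,25/2) outside
  → clear

FREE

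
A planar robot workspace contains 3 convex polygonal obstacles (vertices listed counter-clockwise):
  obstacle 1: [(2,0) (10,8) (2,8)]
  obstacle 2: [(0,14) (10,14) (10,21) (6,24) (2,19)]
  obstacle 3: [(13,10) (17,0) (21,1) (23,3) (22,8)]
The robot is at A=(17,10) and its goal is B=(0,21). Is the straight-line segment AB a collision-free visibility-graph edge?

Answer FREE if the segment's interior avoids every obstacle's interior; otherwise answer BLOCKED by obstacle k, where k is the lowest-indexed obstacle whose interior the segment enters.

BLOCKED by obstacle 2

Obstacle 1 [(2,0) (10,8) (2,8)]:
  edge (2,0)–(10,8): clear
  edge (10,8)–(2,8): clear
  edge (2,8)–(2,0): clear
  midpoint (17/2,31/2) outside
  → clear
Obstacle 2 [(0,14) (10,14) (10,21) (6,24) (2,19)]:
  edge (0,14)–(10,14): clear
  edge (10,14)–(10,21): crosses AB
  edge (10,21)–(6,24): clear
  edge (6,24)–(2,19): crosses AB
  edge (2,19)–(0,14): clear
  → BLOCKED
Obstacle 3 [(13,10) (17,0) (21,1) (23,3) (22,8)]:
  edge (13,10)–(17,0): clear
  edge (17,0)–(21,1): clear
  edge (21,1)–(23,3): clear
  edge (23,3)–(22,8): clear
  edge (22,8)–(13,10): clear
  midpoint (17/2,31/2) outside
  → clear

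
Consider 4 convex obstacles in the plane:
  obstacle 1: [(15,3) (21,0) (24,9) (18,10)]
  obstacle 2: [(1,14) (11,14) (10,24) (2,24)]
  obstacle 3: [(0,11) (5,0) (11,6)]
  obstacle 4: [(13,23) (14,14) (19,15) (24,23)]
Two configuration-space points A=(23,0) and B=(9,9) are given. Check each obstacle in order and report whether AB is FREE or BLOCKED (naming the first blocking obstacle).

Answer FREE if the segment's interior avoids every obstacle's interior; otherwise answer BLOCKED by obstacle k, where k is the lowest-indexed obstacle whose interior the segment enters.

Obstacle 1 [(15,3) (21,0) (24,9) (18,10)]:
  edge (15,3)–(21,0): clear
  edge (21,0)–(24,9): crosses AB
  edge (24,9)–(18,10): clear
  edge (18,10)–(15,3): crosses AB
  → BLOCKED
Obstacle 2 [(1,14) (11,14) (10,24) (2,24)]:
  edge (1,14)–(11,14): clear
  edge (11,14)–(10,24): clear
  edge (10,24)–(2,24): clear
  edge (2,24)–(1,14): clear
  midpoint (16,9/2) outside
  → clear
Obstacle 3 [(0,11) (5,0) (11,6)]:
  edge (0,11)–(5,0): clear
  edge (5,0)–(11,6): clear
  edge (11,6)–(0,11): clear
  midpoint (16,9/2) outside
  → clear
Obstacle 4 [(13,23) (14,14) (19,15) (24,23)]:
  edge (13,23)–(14,14): clear
  edge (14,14)–(19,15): clear
  edge (19,15)–(24,23): clear
  edge (24,23)–(13,23): clear
  midpoint (16,9/2) outside
  → clear

BLOCKED by obstacle 1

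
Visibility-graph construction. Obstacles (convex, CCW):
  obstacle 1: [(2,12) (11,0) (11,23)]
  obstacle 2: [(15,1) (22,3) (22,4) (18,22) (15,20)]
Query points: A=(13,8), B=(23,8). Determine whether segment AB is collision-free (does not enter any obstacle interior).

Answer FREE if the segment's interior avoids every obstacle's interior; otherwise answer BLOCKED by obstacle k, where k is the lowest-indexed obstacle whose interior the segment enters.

Obstacle 1 [(2,12) (11,0) (11,23)]:
  edge (2,12)–(11,0): clear
  edge (11,0)–(11,23): clear
  edge (11,23)–(2,12): clear
  midpoint (18,8) outside
  → clear
Obstacle 2 [(15,1) (22,3) (22,4) (18,22) (15,20)]:
  edge (15,1)–(22,3): clear
  edge (22,3)–(22,4): clear
  edge (22,4)–(18,22): crosses AB
  edge (18,22)–(15,20): clear
  edge (15,20)–(15,1): crosses AB
  → BLOCKED

BLOCKED by obstacle 2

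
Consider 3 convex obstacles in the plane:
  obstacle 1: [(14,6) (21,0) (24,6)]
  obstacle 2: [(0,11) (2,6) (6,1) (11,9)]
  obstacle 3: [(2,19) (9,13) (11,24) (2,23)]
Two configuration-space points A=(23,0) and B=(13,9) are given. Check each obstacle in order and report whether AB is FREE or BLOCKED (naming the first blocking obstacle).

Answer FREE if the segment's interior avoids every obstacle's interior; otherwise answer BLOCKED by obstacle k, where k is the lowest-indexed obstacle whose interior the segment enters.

Obstacle 1 [(14,6) (21,0) (24,6)]:
  edge (14,6)–(21,0): clear
  edge (21,0)–(24,6): crosses AB
  edge (24,6)–(14,6): crosses AB
  → BLOCKED
Obstacle 2 [(0,11) (2,6) (6,1) (11,9)]:
  edge (0,11)–(2,6): clear
  edge (2,6)–(6,1): clear
  edge (6,1)–(11,9): clear
  edge (11,9)–(0,11): clear
  midpoint (18,9/2) outside
  → clear
Obstacle 3 [(2,19) (9,13) (11,24) (2,23)]:
  edge (2,19)–(9,13): clear
  edge (9,13)–(11,24): clear
  edge (11,24)–(2,23): clear
  edge (2,23)–(2,19): clear
  midpoint (18,9/2) outside
  → clear

BLOCKED by obstacle 1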